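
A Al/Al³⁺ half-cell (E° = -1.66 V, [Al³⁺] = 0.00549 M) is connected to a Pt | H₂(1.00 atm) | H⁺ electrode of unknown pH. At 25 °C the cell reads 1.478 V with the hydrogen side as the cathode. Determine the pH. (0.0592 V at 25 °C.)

pH = 3.83

E°_cell = 1.66 V and n = 6.
log Q = n(E° − E)/0.0592 = 6×(1.66 − 1.478)/0.0592 = 18.446.
With Q = [Al³⁺]^2·P(H₂)^3 / [H⁺]^6, solving for [H⁺] gives log[H⁺] = -3.828, so pH = 3.83.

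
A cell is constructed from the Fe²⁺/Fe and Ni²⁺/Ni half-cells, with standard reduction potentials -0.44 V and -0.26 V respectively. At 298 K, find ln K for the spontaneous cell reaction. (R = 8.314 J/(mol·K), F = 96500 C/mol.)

E°_cell = -0.26 − (-0.44) = 0.18 V, with n = 2 electrons transferred.
At equilibrium E = 0, so the Nernst equation gives ln K = nFE°/RT = (2)(96500)(0.18)/((8.314)(298)) = 14.02.

ln K = 14.0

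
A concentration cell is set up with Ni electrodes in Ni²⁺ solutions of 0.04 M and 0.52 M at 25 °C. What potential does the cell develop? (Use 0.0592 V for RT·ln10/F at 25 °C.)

0.033 V

Both half-cells are Ni²⁺/Ni, so E°_cell = 0. The concentrated side is the cathode; the cell reaction moves Ni²⁺ from high to low concentration with n = 2.
Q = [Ni²⁺]_dilute/[Ni²⁺]_conc = 0.04/0.52 = 0.0769.
E = 0 − (0.0592/2) log Q = −(0.0592/2)(-1.114) = 0.0330 V.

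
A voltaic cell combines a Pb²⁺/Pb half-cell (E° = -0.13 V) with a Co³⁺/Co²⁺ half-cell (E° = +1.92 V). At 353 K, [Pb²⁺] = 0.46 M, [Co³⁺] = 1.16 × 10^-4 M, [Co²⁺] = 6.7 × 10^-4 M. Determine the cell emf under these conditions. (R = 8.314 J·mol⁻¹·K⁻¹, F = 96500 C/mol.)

The Co³⁺/Co²⁺ couple has the higher reduction potential and acts as the cathode, so E°_cell = +1.92 − (-0.13) = 2.05 V.
Balancing electrons gives n = 2; the reaction quotient is Q = [Pb²⁺]·[Co²⁺]^2/[Co³⁺]^2 = 15.3.
E = E° − (RT/nF) ln Q = 2.05 − (8.314×353)/(2×96500) × (2.731) = 2.050 − 0.042 = 2.008 V.

2.01 V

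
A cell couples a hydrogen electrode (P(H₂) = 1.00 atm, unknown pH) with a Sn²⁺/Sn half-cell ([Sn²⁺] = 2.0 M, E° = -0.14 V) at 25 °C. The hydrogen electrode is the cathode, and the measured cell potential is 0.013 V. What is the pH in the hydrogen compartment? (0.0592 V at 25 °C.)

pH = 1.99

E°_cell = 0.14 V and n = 2.
log Q = n(E° − E)/0.0592 = 2×(0.14 − 0.013)/0.0592 = 4.291.
With Q = [Sn²⁺]·P(H₂) / [H⁺]^2, solving for [H⁺] gives log[H⁺] = -1.995, so pH = 1.99.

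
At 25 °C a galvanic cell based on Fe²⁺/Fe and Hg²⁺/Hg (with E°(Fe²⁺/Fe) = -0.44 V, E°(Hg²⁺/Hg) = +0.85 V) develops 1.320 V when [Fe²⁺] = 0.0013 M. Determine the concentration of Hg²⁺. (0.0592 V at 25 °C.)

From the Nernst equation, log Q = n(E° − E)/0.0592 = 2(1.29 − 1.320)/0.0592 = -1.014, so Q = 0.0969.
With Q = [Fe²⁺]/[Hg²⁺] and the known concentrations, [Hg²⁺] in the denominator gives [Hg²⁺] = 0.013 M.

0.013 M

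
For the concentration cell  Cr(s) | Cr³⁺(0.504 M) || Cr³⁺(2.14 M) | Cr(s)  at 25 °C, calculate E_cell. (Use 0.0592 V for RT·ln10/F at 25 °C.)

Both half-cells are Cr³⁺/Cr, so E°_cell = 0. The concentrated side is the cathode; the cell reaction moves Cr³⁺ from high to low concentration with n = 3.
Q = [Cr³⁺]_dilute/[Cr³⁺]_conc = 0.504/2.14 = 0.236.
E = 0 − (0.0592/3) log Q = −(0.0592/3)(-0.628) = 0.0124 V.

0.012 V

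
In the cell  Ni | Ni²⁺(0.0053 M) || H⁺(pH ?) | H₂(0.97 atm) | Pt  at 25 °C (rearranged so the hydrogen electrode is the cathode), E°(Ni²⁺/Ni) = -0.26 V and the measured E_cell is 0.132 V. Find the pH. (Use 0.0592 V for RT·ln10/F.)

pH = 3.31

E°_cell = 0.26 V and n = 2.
log Q = n(E° − E)/0.0592 = 2×(0.26 − 0.132)/0.0592 = 4.324.
With Q = [Ni²⁺]·P(H₂) / [H⁺]^2, solving for [H⁺] gives log[H⁺] = -3.307, so pH = 3.31.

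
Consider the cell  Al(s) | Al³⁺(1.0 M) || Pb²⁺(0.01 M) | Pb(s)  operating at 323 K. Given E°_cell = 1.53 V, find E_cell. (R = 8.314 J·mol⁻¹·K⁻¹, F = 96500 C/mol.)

Balancing electrons gives n = 6; the reaction quotient is Q = [Al³⁺]^2/[Pb²⁺]^3 = 1 × 10^6.
E = E° − (RT/nF) ln Q = 1.53 − (8.314×323)/(6×96500) × (13.816) = 1.530 − 0.064 = 1.466 V.

1.47 V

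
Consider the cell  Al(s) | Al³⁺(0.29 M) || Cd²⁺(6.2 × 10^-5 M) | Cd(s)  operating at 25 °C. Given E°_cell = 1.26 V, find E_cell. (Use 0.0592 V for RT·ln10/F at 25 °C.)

Balancing electrons gives n = 6; the reaction quotient is Q = [Al³⁺]^2/[Cd²⁺]^3 = 3.53 × 10^11.
At 25 °C, E = E° − (0.0592/n) log Q = 1.26 − (0.0592/6)(11.548) = 1.260 − 0.114 = 1.146 V.

1.15 V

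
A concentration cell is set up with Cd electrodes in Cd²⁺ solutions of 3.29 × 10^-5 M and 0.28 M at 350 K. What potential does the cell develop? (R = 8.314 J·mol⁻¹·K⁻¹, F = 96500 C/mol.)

0.14 V

Both half-cells are Cd²⁺/Cd, so E°_cell = 0. The concentrated side is the cathode; the cell reaction moves Cd²⁺ from high to low concentration with n = 2.
Q = [Cd²⁺]_dilute/[Cd²⁺]_conc = 3.29 × 10^-5/0.28 = 1.17 × 10^-4.
E = 0 − (RT/nF) ln Q = −((8.314×350)/(2×96500))(-9.049) = 0.1364 V.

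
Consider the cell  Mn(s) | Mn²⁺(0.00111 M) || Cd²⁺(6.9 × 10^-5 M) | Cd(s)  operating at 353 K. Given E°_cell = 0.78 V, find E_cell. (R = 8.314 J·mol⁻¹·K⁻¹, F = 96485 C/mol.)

Balancing electrons gives n = 2; the reaction quotient is Q = [Mn²⁺]/[Cd²⁺] = 16.1.
E = E° − (RT/nF) ln Q = 0.78 − (8.314×353)/(2×96485) × (2.778) = 0.780 − 0.042 = 0.738 V.

0.738 V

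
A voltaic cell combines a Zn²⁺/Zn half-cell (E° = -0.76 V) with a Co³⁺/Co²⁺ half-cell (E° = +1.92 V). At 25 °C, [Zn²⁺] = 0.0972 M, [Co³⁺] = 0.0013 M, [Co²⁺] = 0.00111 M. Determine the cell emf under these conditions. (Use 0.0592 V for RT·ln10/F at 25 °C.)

2.71 V

The Co³⁺/Co²⁺ couple has the higher reduction potential and acts as the cathode, so E°_cell = +1.92 − (-0.76) = 2.68 V.
Balancing electrons gives n = 2; the reaction quotient is Q = [Zn²⁺]·[Co²⁺]^2/[Co³⁺]^2 = 0.0709.
At 25 °C, E = E° − (0.0592/n) log Q = 2.68 − (0.0592/2)(-1.150) = 2.680 + 0.034 = 2.714 V.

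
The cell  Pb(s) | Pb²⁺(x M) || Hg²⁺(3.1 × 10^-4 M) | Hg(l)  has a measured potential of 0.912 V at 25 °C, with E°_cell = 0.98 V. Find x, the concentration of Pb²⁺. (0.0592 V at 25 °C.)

From the Nernst equation, log Q = n(E° − E)/0.0592 = 2(0.98 − 0.912)/0.0592 = 2.297, so Q = 198.
With Q = [Pb²⁺]/[Hg²⁺] and the known concentrations, [Pb²⁺] in the numerator gives [Pb²⁺] = 0.061 M.

0.061 M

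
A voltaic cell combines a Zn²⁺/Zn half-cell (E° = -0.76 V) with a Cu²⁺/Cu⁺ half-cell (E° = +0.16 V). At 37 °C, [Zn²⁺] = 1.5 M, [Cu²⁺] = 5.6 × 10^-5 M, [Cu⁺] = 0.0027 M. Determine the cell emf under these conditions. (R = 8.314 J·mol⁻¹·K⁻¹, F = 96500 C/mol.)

0.811 V

The Cu²⁺/Cu⁺ couple has the higher reduction potential and acts as the cathode, so E°_cell = +0.16 − (-0.76) = 0.92 V.
Balancing electrons gives n = 2; the reaction quotient is Q = [Zn²⁺]·[Cu⁺]^2/[Cu²⁺]^2 = 3490.
E = E° − (RT/nF) ln Q = 0.92 − (8.314×310)/(2×96500) × (8.157) = 0.920 − 0.109 = 0.811 V.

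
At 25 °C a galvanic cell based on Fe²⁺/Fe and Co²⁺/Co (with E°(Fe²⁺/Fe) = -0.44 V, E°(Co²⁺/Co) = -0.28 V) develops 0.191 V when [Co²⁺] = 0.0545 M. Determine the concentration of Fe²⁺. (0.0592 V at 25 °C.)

0.0049 M

From the Nernst equation, log Q = n(E° − E)/0.0592 = 2(0.16 − 0.191)/0.0592 = -1.047, so Q = 0.0897.
With Q = [Fe²⁺]/[Co²⁺] and the known concentrations, [Fe²⁺] in the numerator gives [Fe²⁺] = 0.0049 M.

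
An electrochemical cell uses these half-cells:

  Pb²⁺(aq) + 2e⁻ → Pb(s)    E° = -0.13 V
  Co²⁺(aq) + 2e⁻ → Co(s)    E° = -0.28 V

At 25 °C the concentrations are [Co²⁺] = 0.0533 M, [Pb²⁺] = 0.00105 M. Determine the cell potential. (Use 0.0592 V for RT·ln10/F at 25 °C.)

The Pb²⁺/Pb couple has the higher reduction potential and acts as the cathode, so E°_cell = -0.13 − (-0.28) = 0.15 V.
Balancing electrons gives n = 2; the reaction quotient is Q = [Co²⁺]/[Pb²⁺] = 50.8.
At 25 °C, E = E° − (0.0592/n) log Q = 0.15 − (0.0592/2)(1.706) = 0.150 − 0.050 = 0.100 V.

0.100 V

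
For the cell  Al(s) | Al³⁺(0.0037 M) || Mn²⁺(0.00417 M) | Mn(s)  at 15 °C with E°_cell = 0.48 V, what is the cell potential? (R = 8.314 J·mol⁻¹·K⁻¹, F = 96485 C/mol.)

0.458 V

Balancing electrons gives n = 6; the reaction quotient is Q = [Al³⁺]^2/[Mn²⁺]^3 = 189.
E = E° − (RT/nF) ln Q = 0.48 − (8.314×288)/(6×96485) × (5.241) = 0.480 − 0.022 = 0.458 V.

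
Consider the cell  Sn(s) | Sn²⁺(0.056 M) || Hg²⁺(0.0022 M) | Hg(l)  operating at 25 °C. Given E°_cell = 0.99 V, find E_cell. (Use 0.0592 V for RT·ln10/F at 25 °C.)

Balancing electrons gives n = 2; the reaction quotient is Q = [Sn²⁺]/[Hg²⁺] = 25.5.
At 25 °C, E = E° − (0.0592/n) log Q = 0.99 − (0.0592/2)(1.406) = 0.990 − 0.042 = 0.948 V.

0.948 V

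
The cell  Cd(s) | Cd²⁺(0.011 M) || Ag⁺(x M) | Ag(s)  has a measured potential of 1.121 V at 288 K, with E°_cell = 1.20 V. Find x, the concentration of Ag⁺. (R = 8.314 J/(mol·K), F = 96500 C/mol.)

From the Nernst equation, ln Q = nF(E° − E)/RT = 2×96500×(1.20 − 1.121)/(8.314×288) = 6.368, so Q = 583.
With Q = [Cd²⁺]/[Ag⁺]^2 and the known concentrations, [Ag⁺]^2 in the denominator gives [Ag⁺] = 0.0043 M.

0.0043 M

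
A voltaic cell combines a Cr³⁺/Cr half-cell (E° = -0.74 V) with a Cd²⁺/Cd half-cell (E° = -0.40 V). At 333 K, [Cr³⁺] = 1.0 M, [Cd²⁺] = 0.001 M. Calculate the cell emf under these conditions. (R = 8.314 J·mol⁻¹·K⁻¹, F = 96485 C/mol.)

The Cd²⁺/Cd couple has the higher reduction potential and acts as the cathode, so E°_cell = -0.40 − (-0.74) = 0.34 V.
Balancing electrons gives n = 6; the reaction quotient is Q = [Cr³⁺]^2/[Cd²⁺]^3 = 1 × 10^9.
E = E° − (RT/nF) ln Q = 0.34 − (8.314×333)/(6×96485) × (20.723) = 0.340 − 0.099 = 0.241 V.

0.241 V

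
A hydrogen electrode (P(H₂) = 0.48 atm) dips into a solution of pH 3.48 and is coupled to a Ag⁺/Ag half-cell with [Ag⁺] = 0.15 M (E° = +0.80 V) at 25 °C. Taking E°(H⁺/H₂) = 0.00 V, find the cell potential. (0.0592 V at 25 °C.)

0.95 V

The Ag⁺/Ag couple is the cathode, so E°_cell = 0.80 V; n = 2.
[H⁺] = 10^(−3.48) = 3.3 × 10^-4 M, and Q = [H⁺]^2 / ([Ag⁺]^2·P(H₂)) = 1.02 × 10^-5.
E = E° − (0.0592/2) log Q = 0.80 − (0.0592/2)(-4.993) = 0.948 V.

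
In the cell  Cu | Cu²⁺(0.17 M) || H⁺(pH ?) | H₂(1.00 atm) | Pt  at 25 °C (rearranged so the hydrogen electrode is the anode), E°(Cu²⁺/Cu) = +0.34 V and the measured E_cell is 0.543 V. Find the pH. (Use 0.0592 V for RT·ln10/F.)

E°_cell = 0.34 V and n = 2.
log Q = n(E° − E)/0.0592 = 2×(0.34 − 0.543)/0.0592 = -6.858.
With Q = [H⁺]^2 / ([Cu²⁺]·P(H₂)), solving for [H⁺] gives log[H⁺] = -3.814, so pH = 3.81.

pH = 3.81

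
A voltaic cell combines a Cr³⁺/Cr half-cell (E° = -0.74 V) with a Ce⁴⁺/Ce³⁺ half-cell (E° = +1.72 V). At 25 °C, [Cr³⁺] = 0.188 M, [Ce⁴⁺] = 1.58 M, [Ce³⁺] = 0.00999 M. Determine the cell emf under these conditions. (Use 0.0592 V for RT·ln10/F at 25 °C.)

The Ce⁴⁺/Ce³⁺ couple has the higher reduction potential and acts as the cathode, so E°_cell = +1.72 − (-0.74) = 2.46 V.
Balancing electrons gives n = 3; the reaction quotient is Q = [Cr³⁺]·[Ce³⁺]^3/[Ce⁴⁺]^3 = 4.75 × 10^-8.
At 25 °C, E = E° − (0.0592/n) log Q = 2.46 − (0.0592/3)(-7.323) = 2.460 + 0.145 = 2.605 V.

2.60 V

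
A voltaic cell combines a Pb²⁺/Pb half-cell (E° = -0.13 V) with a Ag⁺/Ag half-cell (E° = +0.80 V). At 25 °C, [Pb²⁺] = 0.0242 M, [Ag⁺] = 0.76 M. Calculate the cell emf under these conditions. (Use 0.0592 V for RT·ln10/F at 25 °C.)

The Ag⁺/Ag couple has the higher reduction potential and acts as the cathode, so E°_cell = +0.80 − (-0.13) = 0.93 V.
Balancing electrons gives n = 2; the reaction quotient is Q = [Pb²⁺]/[Ag⁺]^2 = 0.0419.
At 25 °C, E = E° − (0.0592/n) log Q = 0.93 − (0.0592/2)(-1.378) = 0.930 + 0.041 = 0.971 V.

0.971 V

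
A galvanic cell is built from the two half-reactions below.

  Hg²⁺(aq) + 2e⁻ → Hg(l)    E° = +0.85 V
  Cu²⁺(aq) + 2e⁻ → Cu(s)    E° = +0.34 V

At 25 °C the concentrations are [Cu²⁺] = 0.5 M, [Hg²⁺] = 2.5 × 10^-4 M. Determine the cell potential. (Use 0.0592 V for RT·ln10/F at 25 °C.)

0.412 V

The Hg²⁺/Hg couple has the higher reduction potential and acts as the cathode, so E°_cell = +0.85 − (+0.34) = 0.51 V.
Balancing electrons gives n = 2; the reaction quotient is Q = [Cu²⁺]/[Hg²⁺] = 2000.
At 25 °C, E = E° − (0.0592/n) log Q = 0.51 − (0.0592/2)(3.301) = 0.510 − 0.098 = 0.412 V.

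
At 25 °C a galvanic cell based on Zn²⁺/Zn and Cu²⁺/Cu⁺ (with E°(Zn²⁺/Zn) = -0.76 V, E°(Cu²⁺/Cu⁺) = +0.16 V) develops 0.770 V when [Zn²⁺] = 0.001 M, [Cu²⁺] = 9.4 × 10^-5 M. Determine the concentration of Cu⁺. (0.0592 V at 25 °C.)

1.0 M

From the Nernst equation, log Q = n(E° − E)/0.0592 = 2(0.92 − 0.770)/0.0592 = 5.068, so Q = 1.17 × 10^5.
With Q = [Zn²⁺]·[Cu⁺]^2/[Cu²⁺]^2 and the known concentrations, [Cu⁺]^2 in the numerator gives [Cu⁺] = 1.0 M.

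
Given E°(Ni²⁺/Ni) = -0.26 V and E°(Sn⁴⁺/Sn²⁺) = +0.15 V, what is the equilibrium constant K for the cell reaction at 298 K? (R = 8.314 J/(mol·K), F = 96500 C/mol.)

7.4 × 10^13

E°_cell = +0.15 − (-0.26) = 0.41 V, with n = 2 electrons transferred.
At equilibrium E = 0, so the Nernst equation gives ln K = nFE°/RT = (2)(96500)(0.41)/((8.314)(298)) = 31.94.
K = e^31.94 = 7.4 × 10^13.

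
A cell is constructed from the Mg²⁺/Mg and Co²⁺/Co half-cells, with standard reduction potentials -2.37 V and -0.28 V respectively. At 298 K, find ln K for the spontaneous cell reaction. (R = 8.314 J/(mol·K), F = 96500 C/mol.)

E°_cell = -0.28 − (-2.37) = 2.09 V, with n = 2 electrons transferred.
At equilibrium E = 0, so the Nernst equation gives ln K = nFE°/RT = (2)(96500)(2.09)/((8.314)(298)) = 162.81.

ln K = 162.8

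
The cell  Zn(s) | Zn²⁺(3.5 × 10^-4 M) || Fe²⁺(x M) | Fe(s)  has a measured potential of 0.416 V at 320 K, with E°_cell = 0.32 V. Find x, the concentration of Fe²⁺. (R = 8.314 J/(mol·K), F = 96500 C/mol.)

From the Nernst equation, ln Q = nF(E° − E)/RT = 2×96500×(0.32 − 0.416)/(8.314×320) = -6.964, so Q = 9.45 × 10^-4.
With Q = [Zn²⁺]/[Fe²⁺] and the known concentrations, [Fe²⁺] in the denominator gives [Fe²⁺] = 0.37 M.

0.37 M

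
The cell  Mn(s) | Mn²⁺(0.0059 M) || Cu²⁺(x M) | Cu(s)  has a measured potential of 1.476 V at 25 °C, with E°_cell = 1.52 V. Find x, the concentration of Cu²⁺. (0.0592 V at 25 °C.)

1.9 × 10^-4 M

From the Nernst equation, log Q = n(E° − E)/0.0592 = 2(1.52 − 1.476)/0.0592 = 1.486, so Q = 30.7.
With Q = [Mn²⁺]/[Cu²⁺] and the known concentrations, [Cu²⁺] in the denominator gives [Cu²⁺] = 1.9 × 10^-4 M.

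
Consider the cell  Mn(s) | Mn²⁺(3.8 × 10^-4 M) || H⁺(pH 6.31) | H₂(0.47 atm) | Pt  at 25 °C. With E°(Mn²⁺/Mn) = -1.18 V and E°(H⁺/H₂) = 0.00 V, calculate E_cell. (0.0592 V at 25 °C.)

The hydrogen couple is the cathode, so E°_cell = 1.18 V; n = 2.
[H⁺] = 10^(−6.31) = 4.9 × 10^-7 M, and Q = [Mn²⁺]·P(H₂) / [H⁺]^2 = 7.45 × 10^8.
E = E° − (0.0592/2) log Q = 1.18 − (0.0592/2)(8.872) = 0.917 V.

0.92 V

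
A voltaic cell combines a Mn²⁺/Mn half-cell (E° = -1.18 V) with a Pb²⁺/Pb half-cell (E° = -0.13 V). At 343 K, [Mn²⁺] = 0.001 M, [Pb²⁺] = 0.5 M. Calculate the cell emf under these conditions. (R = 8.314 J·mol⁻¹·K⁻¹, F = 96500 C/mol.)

The Pb²⁺/Pb couple has the higher reduction potential and acts as the cathode, so E°_cell = -0.13 − (-1.18) = 1.05 V.
Balancing electrons gives n = 2; the reaction quotient is Q = [Mn²⁺]/[Pb²⁺] = 0.00200.
E = E° − (RT/nF) ln Q = 1.05 − (8.314×343)/(2×96500) × (-6.215) = 1.050 + 0.092 = 1.142 V.

1.14 V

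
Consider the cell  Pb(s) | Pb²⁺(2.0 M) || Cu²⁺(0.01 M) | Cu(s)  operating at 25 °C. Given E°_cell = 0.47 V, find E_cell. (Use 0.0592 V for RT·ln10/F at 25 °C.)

Balancing electrons gives n = 2; the reaction quotient is Q = [Pb²⁺]/[Cu²⁺] = 200.
At 25 °C, E = E° − (0.0592/n) log Q = 0.47 − (0.0592/2)(2.301) = 0.470 − 0.068 = 0.402 V.

0.402 V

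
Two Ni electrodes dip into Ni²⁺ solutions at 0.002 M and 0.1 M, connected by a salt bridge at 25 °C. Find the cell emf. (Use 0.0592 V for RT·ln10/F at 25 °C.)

0.050 V

Both half-cells are Ni²⁺/Ni, so E°_cell = 0. The concentrated side is the cathode; the cell reaction moves Ni²⁺ from high to low concentration with n = 2.
Q = [Ni²⁺]_dilute/[Ni²⁺]_conc = 0.002/0.1 = 0.0200.
E = 0 − (0.0592/2) log Q = −(0.0592/2)(-1.699) = 0.0503 V.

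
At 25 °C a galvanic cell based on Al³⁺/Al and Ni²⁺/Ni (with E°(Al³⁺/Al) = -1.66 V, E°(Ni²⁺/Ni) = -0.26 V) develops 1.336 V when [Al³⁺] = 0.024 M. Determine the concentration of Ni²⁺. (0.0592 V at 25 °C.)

From the Nernst equation, log Q = n(E° − E)/0.0592 = 6(1.40 − 1.336)/0.0592 = 6.486, so Q = 3.07 × 10^6.
With Q = [Al³⁺]^2/[Ni²⁺]^3 and the known concentrations, [Ni²⁺]^3 in the denominator gives [Ni²⁺] = 5.7 × 10^-4 M.

5.7 × 10^-4 M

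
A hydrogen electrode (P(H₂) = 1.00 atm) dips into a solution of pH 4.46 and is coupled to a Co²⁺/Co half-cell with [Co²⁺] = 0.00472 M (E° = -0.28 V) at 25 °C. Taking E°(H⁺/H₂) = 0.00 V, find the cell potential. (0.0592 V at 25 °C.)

0.085 V

The hydrogen couple is the cathode, so E°_cell = 0.28 V; n = 2.
[H⁺] = 10^(−4.46) = 3.5 × 10^-5 M, and Q = [Co²⁺]·P(H₂) / [H⁺]^2 = 3.93 × 10^6.
E = E° − (0.0592/2) log Q = 0.28 − (0.0592/2)(6.594) = 0.085 V.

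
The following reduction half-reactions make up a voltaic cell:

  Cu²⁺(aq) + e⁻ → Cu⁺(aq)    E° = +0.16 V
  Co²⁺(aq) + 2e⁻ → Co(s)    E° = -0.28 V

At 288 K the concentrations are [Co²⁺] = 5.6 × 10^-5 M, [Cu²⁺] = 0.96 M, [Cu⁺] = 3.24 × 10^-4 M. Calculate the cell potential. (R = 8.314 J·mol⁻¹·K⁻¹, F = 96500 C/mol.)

0.760 V

The Cu²⁺/Cu⁺ couple has the higher reduction potential and acts as the cathode, so E°_cell = +0.16 − (-0.28) = 0.44 V.
Balancing electrons gives n = 2; the reaction quotient is Q = [Co²⁺]·[Cu⁺]^2/[Cu²⁺]^2 = 6.38 × 10^-12.
E = E° − (RT/nF) ln Q = 0.44 − (8.314×288)/(2×96500) × (-25.778) = 0.440 + 0.320 = 0.760 V.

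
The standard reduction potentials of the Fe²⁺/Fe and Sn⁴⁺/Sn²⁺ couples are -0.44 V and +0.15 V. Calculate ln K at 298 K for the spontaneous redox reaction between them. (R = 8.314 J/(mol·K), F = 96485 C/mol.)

E°_cell = +0.15 − (-0.44) = 0.59 V, with n = 2 electrons transferred.
At equilibrium E = 0, so the Nernst equation gives ln K = nFE°/RT = (2)(96485)(0.59)/((8.314)(298)) = 45.95.

ln K = 46.0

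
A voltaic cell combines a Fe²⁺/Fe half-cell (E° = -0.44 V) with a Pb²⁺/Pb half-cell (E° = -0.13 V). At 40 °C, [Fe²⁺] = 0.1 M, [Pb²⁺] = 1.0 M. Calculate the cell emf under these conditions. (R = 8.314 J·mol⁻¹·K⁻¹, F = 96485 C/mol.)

The Pb²⁺/Pb couple has the higher reduction potential and acts as the cathode, so E°_cell = -0.13 − (-0.44) = 0.31 V.
Balancing electrons gives n = 2; the reaction quotient is Q = [Fe²⁺]/[Pb²⁺] = 0.100.
E = E° − (RT/nF) ln Q = 0.31 − (8.314×313)/(2×96485) × (-2.303) = 0.310 + 0.031 = 0.341 V.

0.341 V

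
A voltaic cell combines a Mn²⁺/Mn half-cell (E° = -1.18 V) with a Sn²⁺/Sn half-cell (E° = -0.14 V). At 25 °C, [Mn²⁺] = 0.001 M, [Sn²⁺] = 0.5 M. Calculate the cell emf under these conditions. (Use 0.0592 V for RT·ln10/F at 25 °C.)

The Sn²⁺/Sn couple has the higher reduction potential and acts as the cathode, so E°_cell = -0.14 − (-1.18) = 1.04 V.
Balancing electrons gives n = 2; the reaction quotient is Q = [Mn²⁺]/[Sn²⁺] = 0.00200.
At 25 °C, E = E° − (0.0592/n) log Q = 1.04 − (0.0592/2)(-2.699) = 1.040 + 0.080 = 1.120 V.

1.12 V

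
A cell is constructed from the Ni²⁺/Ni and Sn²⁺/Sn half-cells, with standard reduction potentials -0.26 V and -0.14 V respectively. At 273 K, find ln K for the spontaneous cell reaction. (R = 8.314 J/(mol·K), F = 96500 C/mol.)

ln K = 10.2

E°_cell = -0.14 − (-0.26) = 0.12 V, with n = 2 electrons transferred.
At equilibrium E = 0, so the Nernst equation gives ln K = nFE°/RT = (2)(96500)(0.12)/((8.314)(273)) = 10.20.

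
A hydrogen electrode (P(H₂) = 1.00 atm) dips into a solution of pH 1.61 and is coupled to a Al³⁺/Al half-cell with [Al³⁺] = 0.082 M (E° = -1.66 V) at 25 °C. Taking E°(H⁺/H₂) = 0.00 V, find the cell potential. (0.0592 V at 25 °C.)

1.59 V

The hydrogen couple is the cathode, so E°_cell = 1.66 V; n = 6.
[H⁺] = 10^(−1.61) = 0.025 M, and Q = [Al³⁺]^2·P(H₂)^3 / [H⁺]^6 = 3.07 × 10^7.
E = E° − (0.0592/6) log Q = 1.66 − (0.0592/6)(7.488) = 1.586 V.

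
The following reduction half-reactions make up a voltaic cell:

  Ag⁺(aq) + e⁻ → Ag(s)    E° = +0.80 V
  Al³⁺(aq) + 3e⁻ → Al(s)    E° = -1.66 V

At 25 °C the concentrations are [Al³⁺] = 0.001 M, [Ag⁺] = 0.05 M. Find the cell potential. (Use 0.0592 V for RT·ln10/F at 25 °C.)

2.44 V

The Ag⁺/Ag couple has the higher reduction potential and acts as the cathode, so E°_cell = +0.80 − (-1.66) = 2.46 V.
Balancing electrons gives n = 3; the reaction quotient is Q = [Al³⁺]/[Ag⁺]^3 = 8.00.
At 25 °C, E = E° − (0.0592/n) log Q = 2.46 − (0.0592/3)(0.903) = 2.460 − 0.018 = 2.442 V.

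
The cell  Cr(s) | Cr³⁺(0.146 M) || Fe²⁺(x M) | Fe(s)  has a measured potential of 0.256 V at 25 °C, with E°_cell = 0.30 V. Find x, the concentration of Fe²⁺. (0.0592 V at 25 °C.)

From the Nernst equation, log Q = n(E° − E)/0.0592 = 6(0.30 − 0.256)/0.0592 = 4.459, so Q = 2.88 × 10^4.
With Q = [Cr³⁺]^2/[Fe²⁺]^3 and the known concentrations, [Fe²⁺]^3 in the denominator gives [Fe²⁺] = 0.009 M.

0.009 M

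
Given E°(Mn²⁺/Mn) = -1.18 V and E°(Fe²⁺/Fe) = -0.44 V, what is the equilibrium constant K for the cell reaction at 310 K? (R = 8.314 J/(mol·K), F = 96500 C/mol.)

E°_cell = -0.44 − (-1.18) = 0.74 V, with n = 2 electrons transferred.
At equilibrium E = 0, so the Nernst equation gives ln K = nFE°/RT = (2)(96500)(0.74)/((8.314)(310)) = 55.41.
K = e^55.41 = 1.2 × 10^24.

1.2 × 10^24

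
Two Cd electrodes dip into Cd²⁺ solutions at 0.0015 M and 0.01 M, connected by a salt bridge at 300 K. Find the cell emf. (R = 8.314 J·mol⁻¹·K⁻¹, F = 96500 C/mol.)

Both half-cells are Cd²⁺/Cd, so E°_cell = 0. The concentrated side is the cathode; the cell reaction moves Cd²⁺ from high to low concentration with n = 2.
Q = [Cd²⁺]_dilute/[Cd²⁺]_conc = 0.0015/0.01 = 0.150.
E = 0 − (RT/nF) ln Q = −((8.314×300)/(2×96500))(-1.897) = 0.0245 V.

0.025 V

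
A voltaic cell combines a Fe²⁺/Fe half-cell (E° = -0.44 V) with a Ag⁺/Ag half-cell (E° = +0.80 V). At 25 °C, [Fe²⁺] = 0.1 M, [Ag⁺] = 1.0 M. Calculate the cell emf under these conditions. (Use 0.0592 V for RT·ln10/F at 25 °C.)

The Ag⁺/Ag couple has the higher reduction potential and acts as the cathode, so E°_cell = +0.80 − (-0.44) = 1.24 V.
Balancing electrons gives n = 2; the reaction quotient is Q = [Fe²⁺]/[Ag⁺]^2 = 0.100.
At 25 °C, E = E° − (0.0592/n) log Q = 1.24 − (0.0592/2)(-1.000) = 1.240 + 0.030 = 1.270 V.

1.27 V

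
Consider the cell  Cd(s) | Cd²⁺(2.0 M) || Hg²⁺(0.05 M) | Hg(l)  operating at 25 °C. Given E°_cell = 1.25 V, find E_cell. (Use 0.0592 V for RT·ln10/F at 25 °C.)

1.20 V

Balancing electrons gives n = 2; the reaction quotient is Q = [Cd²⁺]/[Hg²⁺] = 40.0.
At 25 °C, E = E° − (0.0592/n) log Q = 1.25 − (0.0592/2)(1.602) = 1.250 − 0.047 = 1.203 V.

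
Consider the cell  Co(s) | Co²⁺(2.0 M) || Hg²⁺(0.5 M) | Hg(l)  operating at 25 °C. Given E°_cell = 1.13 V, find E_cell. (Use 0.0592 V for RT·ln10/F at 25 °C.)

Balancing electrons gives n = 2; the reaction quotient is Q = [Co²⁺]/[Hg²⁺] = 4.00.
At 25 °C, E = E° − (0.0592/n) log Q = 1.13 − (0.0592/2)(0.602) = 1.130 − 0.018 = 1.112 V.

1.11 V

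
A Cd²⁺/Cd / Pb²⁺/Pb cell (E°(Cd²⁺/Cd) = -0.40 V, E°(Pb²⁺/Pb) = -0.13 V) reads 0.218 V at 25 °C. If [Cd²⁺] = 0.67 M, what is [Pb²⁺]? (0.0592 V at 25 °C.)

0.012 M

From the Nernst equation, log Q = n(E° − E)/0.0592 = 2(0.27 − 0.218)/0.0592 = 1.757, so Q = 57.1.
With Q = [Cd²⁺]/[Pb²⁺] and the known concentrations, [Pb²⁺] in the denominator gives [Pb²⁺] = 0.012 M.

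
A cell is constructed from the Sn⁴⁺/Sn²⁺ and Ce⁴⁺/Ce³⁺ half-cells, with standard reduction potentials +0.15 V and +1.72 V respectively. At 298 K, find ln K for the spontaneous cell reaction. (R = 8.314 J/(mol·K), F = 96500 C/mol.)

E°_cell = +1.72 − (+0.15) = 1.57 V, with n = 2 electrons transferred.
At equilibrium E = 0, so the Nernst equation gives ln K = nFE°/RT = (2)(96500)(1.57)/((8.314)(298)) = 122.30.

ln K = 122.3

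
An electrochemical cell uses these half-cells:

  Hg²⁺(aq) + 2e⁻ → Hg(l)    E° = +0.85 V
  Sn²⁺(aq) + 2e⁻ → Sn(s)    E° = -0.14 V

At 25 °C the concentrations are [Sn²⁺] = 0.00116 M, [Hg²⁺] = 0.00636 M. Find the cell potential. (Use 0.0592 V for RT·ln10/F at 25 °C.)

1.01 V

The Hg²⁺/Hg couple has the higher reduction potential and acts as the cathode, so E°_cell = +0.85 − (-0.14) = 0.99 V.
Balancing electrons gives n = 2; the reaction quotient is Q = [Sn²⁺]/[Hg²⁺] = 0.182.
At 25 °C, E = E° − (0.0592/n) log Q = 0.99 − (0.0592/2)(-0.739) = 0.990 + 0.022 = 1.012 V.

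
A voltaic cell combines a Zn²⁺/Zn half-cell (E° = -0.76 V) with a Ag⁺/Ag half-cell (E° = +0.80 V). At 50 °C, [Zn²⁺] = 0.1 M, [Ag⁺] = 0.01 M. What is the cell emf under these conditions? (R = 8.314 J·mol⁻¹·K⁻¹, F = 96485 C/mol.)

The Ag⁺/Ag couple has the higher reduction potential and acts as the cathode, so E°_cell = +0.80 − (-0.76) = 1.56 V.
Balancing electrons gives n = 2; the reaction quotient is Q = [Zn²⁺]/[Ag⁺]^2 = 1000.
E = E° − (RT/nF) ln Q = 1.56 − (8.314×323)/(2×96485) × (6.908) = 1.560 − 0.096 = 1.464 V.

1.46 V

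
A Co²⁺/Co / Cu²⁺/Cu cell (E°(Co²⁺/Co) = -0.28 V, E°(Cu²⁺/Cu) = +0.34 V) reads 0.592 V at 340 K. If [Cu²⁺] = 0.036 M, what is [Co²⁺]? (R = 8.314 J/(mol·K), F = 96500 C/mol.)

0.24 M

From the Nernst equation, ln Q = nF(E° − E)/RT = 2×96500×(0.62 − 0.592)/(8.314×340) = 1.912, so Q = 6.76.
With Q = [Co²⁺]/[Cu²⁺] and the known concentrations, [Co²⁺] in the numerator gives [Co²⁺] = 0.24 M.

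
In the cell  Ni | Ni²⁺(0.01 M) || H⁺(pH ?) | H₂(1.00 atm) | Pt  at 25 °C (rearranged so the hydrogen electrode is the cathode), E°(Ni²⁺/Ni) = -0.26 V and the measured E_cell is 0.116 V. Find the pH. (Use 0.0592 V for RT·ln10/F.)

E°_cell = 0.26 V and n = 2.
log Q = n(E° − E)/0.0592 = 2×(0.26 − 0.116)/0.0592 = 4.865.
With Q = [Ni²⁺]·P(H₂) / [H⁺]^2, solving for [H⁺] gives log[H⁺] = -3.432, so pH = 3.43.

pH = 3.43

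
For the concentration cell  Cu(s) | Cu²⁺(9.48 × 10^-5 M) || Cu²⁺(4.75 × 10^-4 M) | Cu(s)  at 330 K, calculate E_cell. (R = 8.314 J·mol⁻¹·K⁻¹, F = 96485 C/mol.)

0.023 V

Both half-cells are Cu²⁺/Cu, so E°_cell = 0. The concentrated side is the cathode; the cell reaction moves Cu²⁺ from high to low concentration with n = 2.
Q = [Cu²⁺]_dilute/[Cu²⁺]_conc = 9.48 × 10^-5/4.75 × 10^-4 = 0.200.
E = 0 − (RT/nF) ln Q = −((8.314×330)/(2×96485))(-1.612) = 0.0229 V.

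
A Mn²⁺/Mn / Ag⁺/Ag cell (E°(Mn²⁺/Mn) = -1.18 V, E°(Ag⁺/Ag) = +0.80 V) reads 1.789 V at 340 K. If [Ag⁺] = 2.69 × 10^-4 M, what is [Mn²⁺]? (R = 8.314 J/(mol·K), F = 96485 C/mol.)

0.033 M

From the Nernst equation, ln Q = nF(E° − E)/RT = 2×96485×(1.98 − 1.789)/(8.314×340) = 13.039, so Q = 4.6 × 10^5.
With Q = [Mn²⁺]/[Ag⁺]^2 and the known concentrations, [Mn²⁺] in the numerator gives [Mn²⁺] = 0.033 M.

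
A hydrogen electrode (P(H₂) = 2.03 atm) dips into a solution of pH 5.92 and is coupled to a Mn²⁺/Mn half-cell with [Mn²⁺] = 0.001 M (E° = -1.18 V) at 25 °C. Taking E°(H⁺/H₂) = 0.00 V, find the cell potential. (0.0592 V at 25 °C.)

0.91 V

The hydrogen couple is the cathode, so E°_cell = 1.18 V; n = 2.
[H⁺] = 10^(−5.92) = 1.2 × 10^-6 M, and Q = [Mn²⁺]·P(H₂) / [H⁺]^2 = 1.4 × 10^9.
E = E° − (0.0592/2) log Q = 1.18 − (0.0592/2)(9.147) = 0.909 V.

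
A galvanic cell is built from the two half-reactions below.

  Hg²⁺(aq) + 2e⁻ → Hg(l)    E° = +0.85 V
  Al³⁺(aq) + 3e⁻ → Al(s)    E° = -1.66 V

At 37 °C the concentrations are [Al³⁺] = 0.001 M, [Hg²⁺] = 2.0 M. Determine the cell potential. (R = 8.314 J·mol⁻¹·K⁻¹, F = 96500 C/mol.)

2.58 V

The Hg²⁺/Hg couple has the higher reduction potential and acts as the cathode, so E°_cell = +0.85 − (-1.66) = 2.51 V.
Balancing electrons gives n = 6; the reaction quotient is Q = [Al³⁺]^2/[Hg²⁺]^3 = 1.25 × 10^-7.
E = E° − (RT/nF) ln Q = 2.51 − (8.314×310)/(6×96500) × (-15.895) = 2.510 + 0.071 = 2.581 V.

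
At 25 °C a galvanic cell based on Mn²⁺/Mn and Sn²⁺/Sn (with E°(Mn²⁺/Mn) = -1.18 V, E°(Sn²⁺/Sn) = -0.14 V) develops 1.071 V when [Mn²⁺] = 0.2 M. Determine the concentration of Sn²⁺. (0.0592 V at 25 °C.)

From the Nernst equation, log Q = n(E° − E)/0.0592 = 2(1.04 − 1.071)/0.0592 = -1.047, so Q = 0.0897.
With Q = [Mn²⁺]/[Sn²⁺] and the known concentrations, [Sn²⁺] in the denominator gives [Sn²⁺] = 2.2 M.

2.2 M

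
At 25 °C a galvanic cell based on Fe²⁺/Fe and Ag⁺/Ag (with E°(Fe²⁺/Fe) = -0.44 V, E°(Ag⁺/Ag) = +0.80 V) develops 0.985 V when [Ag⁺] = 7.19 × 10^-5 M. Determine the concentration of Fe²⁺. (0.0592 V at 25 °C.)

2.1 M

From the Nernst equation, log Q = n(E° − E)/0.0592 = 2(1.24 − 0.985)/0.0592 = 8.615, so Q = 4.12 × 10^8.
With Q = [Fe²⁺]/[Ag⁺]^2 and the known concentrations, [Fe²⁺] in the numerator gives [Fe²⁺] = 2.1 M.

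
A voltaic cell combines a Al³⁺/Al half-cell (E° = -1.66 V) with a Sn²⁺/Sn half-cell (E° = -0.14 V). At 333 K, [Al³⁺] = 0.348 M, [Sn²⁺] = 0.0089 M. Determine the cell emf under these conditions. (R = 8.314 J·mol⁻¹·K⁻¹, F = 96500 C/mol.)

The Sn²⁺/Sn couple has the higher reduction potential and acts as the cathode, so E°_cell = -0.14 − (-1.66) = 1.52 V.
Balancing electrons gives n = 6; the reaction quotient is Q = [Al³⁺]^2/[Sn²⁺]^3 = 1.72 × 10^5.
E = E° − (RT/nF) ln Q = 1.52 − (8.314×333)/(6×96500) × (12.054) = 1.520 − 0.058 = 1.462 V.

1.46 V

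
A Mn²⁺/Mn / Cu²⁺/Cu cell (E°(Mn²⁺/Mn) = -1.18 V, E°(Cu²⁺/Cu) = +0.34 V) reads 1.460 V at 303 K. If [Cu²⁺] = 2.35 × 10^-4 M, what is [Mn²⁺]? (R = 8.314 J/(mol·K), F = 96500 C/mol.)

0.023 M

From the Nernst equation, ln Q = nF(E° − E)/RT = 2×96500×(1.52 − 1.460)/(8.314×303) = 4.597, so Q = 99.2.
With Q = [Mn²⁺]/[Cu²⁺] and the known concentrations, [Mn²⁺] in the numerator gives [Mn²⁺] = 0.023 M.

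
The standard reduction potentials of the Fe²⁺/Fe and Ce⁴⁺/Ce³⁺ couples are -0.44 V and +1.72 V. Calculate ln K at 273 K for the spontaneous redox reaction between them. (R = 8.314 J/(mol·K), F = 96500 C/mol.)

ln K = 183.7

E°_cell = +1.72 − (-0.44) = 2.16 V, with n = 2 electrons transferred.
At equilibrium E = 0, so the Nernst equation gives ln K = nFE°/RT = (2)(96500)(2.16)/((8.314)(273)) = 183.67.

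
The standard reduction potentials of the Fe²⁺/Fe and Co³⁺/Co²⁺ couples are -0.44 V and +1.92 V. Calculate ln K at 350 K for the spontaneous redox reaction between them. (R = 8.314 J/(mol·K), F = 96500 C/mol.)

ln K = 156.5

E°_cell = +1.92 − (-0.44) = 2.36 V, with n = 2 electrons transferred.
At equilibrium E = 0, so the Nernst equation gives ln K = nFE°/RT = (2)(96500)(2.36)/((8.314)(350)) = 156.53.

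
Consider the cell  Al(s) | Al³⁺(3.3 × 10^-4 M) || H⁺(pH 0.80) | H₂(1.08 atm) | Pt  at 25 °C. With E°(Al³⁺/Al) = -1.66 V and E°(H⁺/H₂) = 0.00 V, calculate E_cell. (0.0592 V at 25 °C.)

1.68 V

The hydrogen couple is the cathode, so E°_cell = 1.66 V; n = 6.
[H⁺] = 10^(−0.80) = 0.16 M, and Q = [Al³⁺]^2·P(H₂)^3 / [H⁺]^6 = 0.00866.
E = E° − (0.0592/6) log Q = 1.66 − (0.0592/6)(-2.063) = 1.680 V.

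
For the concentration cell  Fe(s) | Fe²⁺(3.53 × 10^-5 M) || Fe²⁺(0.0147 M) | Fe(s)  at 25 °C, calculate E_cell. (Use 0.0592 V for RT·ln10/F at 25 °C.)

Both half-cells are Fe²⁺/Fe, so E°_cell = 0. The concentrated side is the cathode; the cell reaction moves Fe²⁺ from high to low concentration with n = 2.
Q = [Fe²⁺]_dilute/[Fe²⁺]_conc = 3.53 × 10^-5/0.0147 = 0.00240.
E = 0 − (0.0592/2) log Q = −(0.0592/2)(-2.620) = 0.0776 V.

0.078 V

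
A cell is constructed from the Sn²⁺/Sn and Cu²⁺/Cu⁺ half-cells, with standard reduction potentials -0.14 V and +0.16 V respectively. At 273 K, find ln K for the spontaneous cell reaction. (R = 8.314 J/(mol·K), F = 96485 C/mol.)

E°_cell = +0.16 − (-0.14) = 0.30 V, with n = 2 electrons transferred.
At equilibrium E = 0, so the Nernst equation gives ln K = nFE°/RT = (2)(96485)(0.30)/((8.314)(273)) = 25.51.

ln K = 25.5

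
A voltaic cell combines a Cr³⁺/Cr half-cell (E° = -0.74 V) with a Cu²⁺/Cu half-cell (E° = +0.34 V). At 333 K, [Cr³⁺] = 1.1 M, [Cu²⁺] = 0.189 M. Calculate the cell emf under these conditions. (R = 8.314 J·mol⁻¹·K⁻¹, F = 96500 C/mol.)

The Cu²⁺/Cu couple has the higher reduction potential and acts as the cathode, so E°_cell = +0.34 − (-0.74) = 1.08 V.
Balancing electrons gives n = 6; the reaction quotient is Q = [Cr³⁺]^2/[Cu²⁺]^3 = 179.
E = E° − (RT/nF) ln Q = 1.08 − (8.314×333)/(6×96500) × (5.189) = 1.080 − 0.025 = 1.055 V.

1.06 V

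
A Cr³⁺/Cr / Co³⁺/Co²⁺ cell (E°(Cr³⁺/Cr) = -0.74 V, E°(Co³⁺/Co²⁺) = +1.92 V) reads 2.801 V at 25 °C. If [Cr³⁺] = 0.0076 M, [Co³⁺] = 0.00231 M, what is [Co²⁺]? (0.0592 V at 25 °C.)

4.9 × 10^-5 M

From the Nernst equation, log Q = n(E° − E)/0.0592 = 3(2.66 − 2.801)/0.0592 = -7.145, so Q = 7.16 × 10^-8.
With Q = [Cr³⁺]·[Co²⁺]^3/[Co³⁺]^3 and the known concentrations, [Co²⁺]^3 in the numerator gives [Co²⁺] = 4.9 × 10^-5 M.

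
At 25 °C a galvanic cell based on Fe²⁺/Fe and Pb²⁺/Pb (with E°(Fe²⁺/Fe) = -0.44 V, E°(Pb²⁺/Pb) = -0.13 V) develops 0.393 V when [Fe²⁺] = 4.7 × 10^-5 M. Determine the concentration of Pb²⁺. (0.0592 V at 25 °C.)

0.03 M

From the Nernst equation, log Q = n(E° − E)/0.0592 = 2(0.31 − 0.393)/0.0592 = -2.804, so Q = 0.00157.
With Q = [Fe²⁺]/[Pb²⁺] and the known concentrations, [Pb²⁺] in the denominator gives [Pb²⁺] = 0.03 M.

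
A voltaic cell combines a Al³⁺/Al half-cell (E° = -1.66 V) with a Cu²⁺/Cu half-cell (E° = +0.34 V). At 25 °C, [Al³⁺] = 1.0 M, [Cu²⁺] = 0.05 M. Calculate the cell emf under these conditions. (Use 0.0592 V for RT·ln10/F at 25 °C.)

The Cu²⁺/Cu couple has the higher reduction potential and acts as the cathode, so E°_cell = +0.34 − (-1.66) = 2.00 V.
Balancing electrons gives n = 6; the reaction quotient is Q = [Al³⁺]^2/[Cu²⁺]^3 = 8000.
At 25 °C, E = E° − (0.0592/n) log Q = 2.00 − (0.0592/6)(3.903) = 2.000 − 0.039 = 1.961 V.

1.96 V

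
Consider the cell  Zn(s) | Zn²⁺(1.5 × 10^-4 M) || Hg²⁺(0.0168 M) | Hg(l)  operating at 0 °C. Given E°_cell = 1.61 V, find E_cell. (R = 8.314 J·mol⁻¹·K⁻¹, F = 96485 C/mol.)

Balancing electrons gives n = 2; the reaction quotient is Q = [Zn²⁺]/[Hg²⁺] = 0.00893.
E = E° − (RT/nF) ln Q = 1.61 − (8.314×273)/(2×96485) × (-4.718) = 1.610 + 0.055 = 1.665 V.

1.67 V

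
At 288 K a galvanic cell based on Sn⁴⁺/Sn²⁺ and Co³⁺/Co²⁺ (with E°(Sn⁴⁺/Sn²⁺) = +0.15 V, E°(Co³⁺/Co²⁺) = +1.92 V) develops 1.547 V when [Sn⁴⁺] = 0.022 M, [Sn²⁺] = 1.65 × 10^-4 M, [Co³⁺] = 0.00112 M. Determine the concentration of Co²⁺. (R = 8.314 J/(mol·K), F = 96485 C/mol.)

From the Nernst equation, ln Q = nF(E° − E)/RT = 2×96485×(1.77 − 1.547)/(8.314×288) = 17.972, so Q = 6.38 × 10^7.
With Q = [Sn⁴⁺]·[Co²⁺]^2/([Sn²⁺]·[Co³⁺]^2) and the known concentrations, [Co²⁺]^2 in the numerator gives [Co²⁺] = 0.77 M.

0.77 M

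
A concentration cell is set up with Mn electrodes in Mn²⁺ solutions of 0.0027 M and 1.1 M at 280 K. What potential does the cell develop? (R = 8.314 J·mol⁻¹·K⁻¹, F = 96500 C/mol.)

0.072 V

Both half-cells are Mn²⁺/Mn, so E°_cell = 0. The concentrated side is the cathode; the cell reaction moves Mn²⁺ from high to low concentration with n = 2.
Q = [Mn²⁺]_dilute/[Mn²⁺]_conc = 0.0027/1.1 = 0.00245.
E = 0 − (RT/nF) ln Q = −((8.314×280)/(2×96500))(-6.010) = 0.0725 V.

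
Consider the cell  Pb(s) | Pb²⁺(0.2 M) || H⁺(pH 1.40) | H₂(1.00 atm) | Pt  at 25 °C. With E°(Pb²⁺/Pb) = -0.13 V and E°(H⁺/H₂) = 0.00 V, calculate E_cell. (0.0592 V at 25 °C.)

0.068 V

The hydrogen couple is the cathode, so E°_cell = 0.13 V; n = 2.
[H⁺] = 10^(−1.40) = 0.040 M, and Q = [Pb²⁺]·P(H₂) / [H⁺]^2 = 126.
E = E° − (0.0592/2) log Q = 0.13 − (0.0592/2)(2.101) = 0.068 V.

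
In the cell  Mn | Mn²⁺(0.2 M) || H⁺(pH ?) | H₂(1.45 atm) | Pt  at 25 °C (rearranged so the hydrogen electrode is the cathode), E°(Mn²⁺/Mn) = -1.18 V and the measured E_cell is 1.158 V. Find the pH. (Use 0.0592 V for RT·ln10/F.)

pH = 0.64

E°_cell = 1.18 V and n = 2.
log Q = n(E° − E)/0.0592 = 2×(1.18 − 1.158)/0.0592 = 0.743.
With Q = [Mn²⁺]·P(H₂) / [H⁺]^2, solving for [H⁺] gives log[H⁺] = -0.640, so pH = 0.64.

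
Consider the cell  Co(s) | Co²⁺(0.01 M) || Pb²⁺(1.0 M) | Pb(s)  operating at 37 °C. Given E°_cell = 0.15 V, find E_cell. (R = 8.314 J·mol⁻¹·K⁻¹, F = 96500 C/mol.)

0.211 V

Balancing electrons gives n = 2; the reaction quotient is Q = [Co²⁺]/[Pb²⁺] = 0.0100.
E = E° − (RT/nF) ln Q = 0.15 − (8.314×310)/(2×96500) × (-4.605) = 0.150 + 0.061 = 0.211 V.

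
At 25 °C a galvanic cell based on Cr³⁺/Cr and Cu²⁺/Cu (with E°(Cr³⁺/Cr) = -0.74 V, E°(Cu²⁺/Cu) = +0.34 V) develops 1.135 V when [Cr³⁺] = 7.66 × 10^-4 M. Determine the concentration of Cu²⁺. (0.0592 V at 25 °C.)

0.6 M

From the Nernst equation, log Q = n(E° − E)/0.0592 = 6(1.08 − 1.135)/0.0592 = -5.574, so Q = 2.66 × 10^-6.
With Q = [Cr³⁺]^2/[Cu²⁺]^3 and the known concentrations, [Cu²⁺]^3 in the denominator gives [Cu²⁺] = 0.6 M.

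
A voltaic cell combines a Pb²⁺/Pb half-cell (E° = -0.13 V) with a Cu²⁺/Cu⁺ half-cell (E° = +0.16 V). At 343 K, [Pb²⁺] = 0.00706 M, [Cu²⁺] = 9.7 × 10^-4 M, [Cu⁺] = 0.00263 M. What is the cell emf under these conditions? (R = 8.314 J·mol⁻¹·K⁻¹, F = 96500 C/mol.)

The Cu²⁺/Cu⁺ couple has the higher reduction potential and acts as the cathode, so E°_cell = +0.16 − (-0.13) = 0.29 V.
Balancing electrons gives n = 2; the reaction quotient is Q = [Pb²⁺]·[Cu⁺]^2/[Cu²⁺]^2 = 0.0519.
E = E° − (RT/nF) ln Q = 0.29 − (8.314×343)/(2×96500) × (-2.958) = 0.290 + 0.044 = 0.334 V.

0.334 V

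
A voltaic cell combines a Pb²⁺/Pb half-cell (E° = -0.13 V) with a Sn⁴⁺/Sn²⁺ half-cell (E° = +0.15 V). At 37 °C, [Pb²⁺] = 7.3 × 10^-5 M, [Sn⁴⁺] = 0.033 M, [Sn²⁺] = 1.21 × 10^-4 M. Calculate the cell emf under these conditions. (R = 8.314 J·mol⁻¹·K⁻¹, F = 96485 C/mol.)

The Sn⁴⁺/Sn²⁺ couple has the higher reduction potential and acts as the cathode, so E°_cell = +0.15 − (-0.13) = 0.28 V.
Balancing electrons gives n = 2; the reaction quotient is Q = [Pb²⁺]·[Sn²⁺]/[Sn⁴⁺] = 2.68 × 10^-7.
E = E° − (RT/nF) ln Q = 0.28 − (8.314×310)/(2×96485) × (-15.134) = 0.280 + 0.202 = 0.482 V.

0.482 V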